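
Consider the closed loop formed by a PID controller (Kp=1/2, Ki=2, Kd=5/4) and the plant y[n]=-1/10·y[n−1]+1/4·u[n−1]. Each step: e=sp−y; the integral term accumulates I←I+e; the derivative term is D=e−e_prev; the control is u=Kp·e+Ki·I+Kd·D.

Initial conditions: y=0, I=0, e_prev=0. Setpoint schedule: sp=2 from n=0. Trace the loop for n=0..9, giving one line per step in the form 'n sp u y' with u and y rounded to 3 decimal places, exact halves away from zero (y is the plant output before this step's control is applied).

(exact arithmetic carried between steps; '≈' marks a value shown rounded to 6 d.p. or computed from one; I and e_prev carry over from the previous line; the table rounds u and y to 3 d.p., halves away from zero)
n=0: y=0, sp=2, e=sp−y=2; I=2, D=e−e_prev=2; u=1/2·2+2·2+5/4·2=7.5; next y=-1/10·0+1/4·7.5=1.875
n=1: y=1.875, sp=2, e=sp−y=0.125; I=2.125, D=e−e_prev=-1.875; u=1/2·0.125+2·2.125+5/4·(-1.875)=1.96875; next y=-1/10·1.875+1/4·1.96875≈0.304688
n=2: y≈0.304688, sp=2, e=sp−y≈1.695313; I≈3.820313, D=e−e_prev≈1.570313; u=1/2·1.695313+2·3.820313+5/4·1.570313≈10.451172; next y=-1/10·0.304688+1/4·10.451172≈2.582324
n=3: y≈2.582324, sp=2, e=sp−y≈-0.582324; I≈3.237988, D=e−e_prev≈-2.277637; u=1/2·(-0.582324)+2·3.237988+5/4·(-2.277637)≈3.337769; next y=-1/10·2.582324+1/4·3.337769≈0.576210
n=4: y≈0.576210, sp=2, e=sp−y≈1.423790; I≈4.661779, D=e−e_prev≈2.006115; u=1/2·1.423790+2·4.661779+5/4·2.006115≈12.543095; next y=-1/10·0.576210+1/4·12.543095≈3.078153
n=5: y≈3.078153, sp=2, e=sp−y≈-1.078153; I≈3.583626, D=e−e_prev≈-2.501943; u=1/2·(-1.078153)+2·3.583626+5/4·(-2.501943)≈3.500746; next y=-1/10·3.078153+1/4·3.500746≈0.567371
n=6: y≈0.567371, sp=2, e=sp−y≈1.432629; I≈5.016254, D=e−e_prev≈2.510782; u=1/2·1.432629+2·5.016254+5/4·2.510782≈13.887300; next y=-1/10·0.567371+1/4·13.887300≈3.415088
n=7: y≈3.415088, sp=2, e=sp−y≈-1.415088; I≈3.601166, D=e−e_prev≈-2.847717; u=1/2·(-1.415088)+2·3.601166+5/4·(-2.847717)≈2.935143; next y=-1/10·3.415088+1/4·2.935143≈0.392277
n=8: y≈0.392277, sp=2, e=sp−y≈1.607723; I≈5.208890, D=e−e_prev≈3.022811; u=1/2·1.607723+2·5.208890+5/4·3.022811≈15.000154; next y=-1/10·0.392277+1/4·15.000154≈3.710811
n=9: y≈3.710811, sp=2, e=sp−y≈-1.710811; I≈3.498079, D=e−e_prev≈-3.318534; u=1/2·(-1.710811)+2·3.498079+5/4·(-3.318534)≈1.992584; next y=-1/10·3.710811+1/4·1.992584≈0.127065

0 2 7.500 0.000
1 2 1.969 1.875
2 2 10.451 0.305
3 2 3.338 2.582
4 2 12.543 0.576
5 2 3.501 3.078
6 2 13.887 0.567
7 2 2.935 3.415
8 2 15.000 0.392
9 2 1.993 3.711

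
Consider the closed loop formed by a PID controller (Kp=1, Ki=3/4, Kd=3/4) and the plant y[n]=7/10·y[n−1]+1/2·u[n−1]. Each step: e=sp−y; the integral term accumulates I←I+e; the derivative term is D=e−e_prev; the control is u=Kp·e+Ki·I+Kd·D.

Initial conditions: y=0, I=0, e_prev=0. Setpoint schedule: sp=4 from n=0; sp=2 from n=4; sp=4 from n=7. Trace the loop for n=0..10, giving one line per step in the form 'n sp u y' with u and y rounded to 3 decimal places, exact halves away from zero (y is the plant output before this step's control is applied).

(exact arithmetic carried between steps; '≈' marks a value shown rounded to 6 d.p. or computed from one; I and e_prev carry over from the previous line; the table rounds u and y to 3 d.p., halves away from zero)
n=0: y=0, sp=4, e=sp−y=4; I=4, D=e−e_prev=4; u=1·4+3/4·4+3/4·4=10; next y=7/10·0+1/2·10=5
n=1: y=5, sp=4, e=sp−y=-1; I=3, D=e−e_prev=-5; u=1·(-1)+3/4·3+3/4·(-5)=-2.5; next y=7/10·5+1/2·(-2.5)=2.25
n=2: y=2.25, sp=4, e=sp−y=1.75; I=4.75, D=e−e_prev=2.75; u=1·1.75+3/4·4.75+3/4·2.75=7.375; next y=7/10·2.25+1/2·7.375=5.2625
n=3: y=5.2625, sp=4, e=sp−y=-1.2625; I=3.4875, D=e−e_prev=-3.0125; u=1·(-1.2625)+3/4·3.4875+3/4·(-3.0125)=-0.90625; next y=7/10·5.2625+1/2·(-0.90625)=3.230625
n=4: y=3.230625, sp=2, e=sp−y=-1.230625; I=2.256875, D=e−e_prev=0.031875; u=1·(-1.230625)+3/4·2.256875+3/4·0.031875≈0.485938; next y=7/10·3.230625+1/2·0.485938≈2.504406
n=5: y≈2.504406, sp=2, e=sp−y≈-0.504406; I≈1.752469, D=e−e_prev≈0.726219; u=1·(-0.504406)+3/4·1.752469+3/4·0.726219≈1.354609; next y=7/10·2.504406+1/2·1.354609≈2.430389
n=6: y≈2.430389, sp=2, e=sp−y≈-0.430389; I≈1.322080, D=e−e_prev≈0.074017; u=1·(-0.430389)+3/4·1.322080+3/4·0.074017≈0.616684; next y=7/10·2.430389+1/2·0.616684≈2.009614
n=7: y≈2.009614, sp=4, e=sp−y≈1.990386; I≈3.312466, D=e−e_prev≈2.420775; u=1·1.990386+3/4·3.312466+3/4·2.420775≈6.290316; next y=7/10·2.009614+1/2·6.290316≈4.551888
n=8: y≈4.551888, sp=4, e=sp−y≈-0.551888; I≈2.760578, D=e−e_prev≈-2.542274; u=1·(-0.551888)+3/4·2.760578+3/4·(-2.542274)≈-0.388160; next y=7/10·4.551888+1/2·(-0.388160)≈2.992241
n=9: y≈2.992241, sp=4, e=sp−y≈1.007759; I≈3.768336, D=e−e_prev≈1.559647; u=1·1.007759+3/4·3.768336+3/4·1.559647≈5.003745; next y=7/10·2.992241+1/2·5.003745≈4.596442
n=10: y≈4.596442, sp=4, e=sp−y≈-0.596442; I≈3.171894, D=e−e_prev≈-1.604200; u=1·(-0.596442)+3/4·3.171894+3/4·(-1.604200)≈0.579329; next y=7/10·4.596442+1/2·0.579329≈3.507174

0 4 10.000 0.000
1 4 -2.500 5.000
2 4 7.375 2.250
3 4 -0.906 5.263
4 2 0.486 3.231
5 2 1.355 2.504
6 2 0.617 2.430
7 4 6.290 2.010
8 4 -0.388 4.552
9 4 5.004 2.992
10 4 0.579 4.596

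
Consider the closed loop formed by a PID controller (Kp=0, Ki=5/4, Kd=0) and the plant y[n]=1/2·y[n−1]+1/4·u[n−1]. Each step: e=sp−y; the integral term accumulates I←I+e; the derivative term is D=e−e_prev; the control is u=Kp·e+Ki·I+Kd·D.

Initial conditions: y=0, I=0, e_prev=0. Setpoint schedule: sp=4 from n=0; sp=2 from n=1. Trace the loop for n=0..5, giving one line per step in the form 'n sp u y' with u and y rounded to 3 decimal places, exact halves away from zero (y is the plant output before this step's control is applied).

0 4 5.000 0.000
1 2 5.938 1.250
2 2 5.801 2.109
3 2 5.170 2.505
4 2 4.489 2.545
5 2 3.995 2.395

(exact arithmetic carried between steps; '≈' marks a value shown rounded to 6 d.p. or computed from one; I and e_prev carry over from the previous line; the table rounds u and y to 3 d.p., halves away from zero)
n=0: y=0, sp=4, e=sp−y=4; I=4, D=e−e_prev=4; u=0·4+5/4·4+0·4=5; next y=1/2·0+1/4·5=1.25
n=1: y=1.25, sp=2, e=sp−y=0.75; I=4.75, D=e−e_prev=-3.25; u=0·0.75+5/4·4.75+0·(-3.25)=5.9375; next y=1/2·1.25+1/4·5.9375=2.109375
n=2: y=2.109375, sp=2, e=sp−y=-0.109375; I=4.640625, D=e−e_prev=-0.859375; u=0·(-0.109375)+5/4·4.640625+0·(-0.859375)≈5.800781; next y=1/2·2.109375+1/4·5.800781≈2.504883
n=3: y≈2.504883, sp=2, e=sp−y≈-0.504883; I≈4.135742, D=e−e_prev≈-0.395508; u=0·(-0.504883)+5/4·4.135742+0·(-0.395508)≈5.169678; next y=1/2·2.504883+1/4·5.169678≈2.544861
n=4: y≈2.544861, sp=2, e=sp−y≈-0.544861; I≈3.590881, D=e−e_prev≈-0.039978; u=0·(-0.544861)+5/4·3.590881+0·(-0.039978)≈4.488602; next y=1/2·2.544861+1/4·4.488602≈2.394581
n=5: y≈2.394581, sp=2, e=sp−y≈-0.394581; I≈3.196301, D=e−e_prev≈0.150280; u=0·(-0.394581)+5/4·3.196301+0·0.150280≈3.995376; next y=1/2·2.394581+1/4·3.995376≈2.196134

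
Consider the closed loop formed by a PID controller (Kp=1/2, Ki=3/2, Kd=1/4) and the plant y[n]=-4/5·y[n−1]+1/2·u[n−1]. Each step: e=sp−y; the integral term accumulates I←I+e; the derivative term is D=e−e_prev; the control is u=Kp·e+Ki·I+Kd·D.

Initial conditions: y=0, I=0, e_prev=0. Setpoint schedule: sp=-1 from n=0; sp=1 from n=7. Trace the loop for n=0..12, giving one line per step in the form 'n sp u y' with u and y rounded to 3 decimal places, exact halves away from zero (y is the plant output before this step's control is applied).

0 -1 -2.250 0.000
1 -1 -0.969 -1.125
2 -1 -4.529 0.416
3 -1 0.511 -2.597
4 -1 -8.939 2.333
5 -1 6.799 -6.336
6 -1 -20.674 8.469
7 1 30.880 -17.112
8 1 -52.891 29.130
9 1 93.953 -49.749
10 1 -156.825 86.776
11 1 276.513 -147.833
12 1 -468.691 256.523

(exact arithmetic carried between steps; '≈' marks a value shown rounded to 6 d.p. or computed from one; I and e_prev carry over from the previous line; the table rounds u and y to 3 d.p., halves away from zero)
n=0: y=0, sp=-1, e=sp−y=-1; I=-1, D=e−e_prev=-1; u=1/2·(-1)+3/2·(-1)+1/4·(-1)=-2.25; next y=-4/5·0+1/2·(-2.25)=-1.125
n=1: y=-1.125, sp=-1, e=sp−y=0.125; I=-0.875, D=e−e_prev=1.125; u=1/2·0.125+3/2·(-0.875)+1/4·1.125=-0.96875; next y=-4/5·(-1.125)+1/2·(-0.96875)=0.415625
n=2: y=0.415625, sp=-1, e=sp−y=-1.415625; I=-2.290625, D=e−e_prev=-1.540625; u=1/2·(-1.415625)+3/2·(-2.290625)+1/4·(-1.540625)≈-4.528906; next y=-4/5·0.415625+1/2·(-4.528906)≈-2.596953
n=3: y≈-2.596953, sp=-1, e=sp−y≈1.596953; I≈-0.693672, D=e−e_prev≈3.012578; u=1/2·1.596953+3/2·(-0.693672)+1/4·3.012578≈0.511113; next y=-4/5·(-2.596953)+1/2·0.511113≈2.333119
n=4: y≈2.333119, sp=-1, e=sp−y≈-3.333119; I≈-4.026791, D=e−e_prev≈-4.930072; u=1/2·(-3.333119)+3/2·(-4.026791)+1/4·(-4.930072)≈-8.939264; next y=-4/5·2.333119+1/2·(-8.939264)≈-6.336127
n=5: y≈-6.336127, sp=-1, e=sp−y≈5.336127; I≈1.309336, D=e−e_prev≈8.669247; u=1/2·5.336127+3/2·1.309336+1/4·8.669247≈6.799380; next y=-4/5·(-6.336127)+1/2·6.799380≈8.468592
n=6: y≈8.468592, sp=-1, e=sp−y≈-9.468592; I≈-8.159255, D=e−e_prev≈-14.804719; u=1/2·(-9.468592)+3/2·(-8.159255)+1/4·(-14.804719)≈-20.674359; next y=-4/5·8.468592+1/2·(-20.674359)≈-17.112053
n=7: y≈-17.112053, sp=1, e=sp−y≈18.112053; I≈9.952797, D=e−e_prev≈27.580645; u=1/2·18.112053+3/2·9.952797+1/4·27.580645≈30.880384; next y=-4/5·(-17.112053)+1/2·30.880384≈29.129834
n=8: y≈29.129834, sp=1, e=sp−y≈-28.129834; I≈-18.177037, D=e−e_prev≈-46.241887; u=1/2·(-28.129834)+3/2·(-18.177037)+1/4·(-46.241887)≈-52.890944; next y=-4/5·29.129834+1/2·(-52.890944)≈-49.749340
n=9: y≈-49.749340, sp=1, e=sp−y≈50.749340; I≈32.572303, D=e−e_prev≈78.879174; u=1/2·50.749340+3/2·32.572303+1/4·78.879174≈93.952917; next y=-4/5·(-49.749340)+1/2·93.952917≈86.775930
n=10: y≈86.775930, sp=1, e=sp−y≈-85.775930; I≈-53.203628, D=e−e_prev≈-136.525270; u=1/2·(-85.775930)+3/2·(-53.203628)+1/4·(-136.525270)≈-156.824724; next y=-4/5·86.775930+1/2·(-156.824724)≈-147.833106
n=11: y≈-147.833106, sp=1, e=sp−y≈148.833106; I≈95.629479, D=e−e_prev≈234.609037; u=1/2·148.833106+3/2·95.629479+1/4·234.609037≈276.513031; next y=-4/5·(-147.833106)+1/2·276.513031≈256.523000
n=12: y≈256.523000, sp=1, e=sp−y≈-255.523000; I≈-159.893522, D=e−e_prev≈-404.356107; u=1/2·(-255.523000)+3/2·(-159.893522)+1/4·(-404.356107)≈-468.690809; next y=-4/5·256.523000+1/2·(-468.690809)≈-439.563805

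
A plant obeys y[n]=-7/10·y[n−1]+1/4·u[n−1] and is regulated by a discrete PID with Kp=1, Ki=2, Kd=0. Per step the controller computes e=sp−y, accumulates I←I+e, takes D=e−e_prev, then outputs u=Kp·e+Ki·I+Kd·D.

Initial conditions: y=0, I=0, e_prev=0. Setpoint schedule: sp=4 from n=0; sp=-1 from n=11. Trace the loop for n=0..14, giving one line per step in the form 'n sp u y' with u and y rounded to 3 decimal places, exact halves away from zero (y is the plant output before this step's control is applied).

(exact arithmetic carried between steps; '≈' marks a value shown rounded to 6 d.p. or computed from one; I and e_prev carry over from the previous line; the table rounds u and y to 3 d.p., halves away from zero)
n=0: y=0, sp=4, e=sp−y=4; I=4, D=e−e_prev=4; u=1·4+2·4+0·4=12; next y=-7/10·0+1/4·12=3
n=1: y=3, sp=4, e=sp−y=1; I=5, D=e−e_prev=-3; u=1·1+2·5+0·(-3)=11; next y=-7/10·3+1/4·11=0.65
n=2: y=0.65, sp=4, e=sp−y=3.35; I=8.35, D=e−e_prev=2.35; u=1·3.35+2·8.35+0·2.35=20.05; next y=-7/10·0.65+1/4·20.05=4.5575
n=3: y=4.5575, sp=4, e=sp−y=-0.5575; I=7.7925, D=e−e_prev=-3.9075; u=1·(-0.5575)+2·7.7925+0·(-3.9075)=15.0275; next y=-7/10·4.5575+1/4·15.0275=0.566625
n=4: y=0.566625, sp=4, e=sp−y=3.433375; I=11.225875, D=e−e_prev=3.990875; u=1·3.433375+2·11.225875+0·3.990875=25.885125; next y=-7/10·0.566625+1/4·25.885125≈6.074644
n=5: y≈6.074644, sp=4, e=sp−y≈-2.074644; I≈9.151231, D=e−e_prev≈-5.508019; u=1·(-2.074644)+2·9.151231+0·(-5.508019)≈16.227819; next y=-7/10·6.074644+1/4·16.227819≈-0.195296
n=6: y≈-0.195296, sp=4, e=sp−y≈4.195296; I≈13.346527, D=e−e_prev≈6.269940; u=1·4.195296+2·13.346527+0·6.269940≈30.888350; next y=-7/10·(-0.195296)+1/4·30.888350≈7.858795
n=7: y≈7.858795, sp=4, e=sp−y≈-3.858795; I≈9.487732, D=e−e_prev≈-8.054091; u=1·(-3.858795)+2·9.487732+0·(-8.054091)≈15.116670; next y=-7/10·7.858795+1/4·15.116670≈-1.721989
n=8: y≈-1.721989, sp=4, e=sp−y≈5.721989; I≈15.209721, D=e−e_prev≈9.580784; u=1·5.721989+2·15.209721+0·9.580784≈36.141431; next y=-7/10·(-1.721989)+1/4·36.141431≈10.240750
n=9: y≈10.240750, sp=4, e=sp−y≈-6.240750; I≈8.968971, D=e−e_prev≈-11.962739; u=1·(-6.240750)+2·8.968971+0·(-11.962739)≈11.697193; next y=-7/10·10.240750+1/4·11.697193≈-4.244227
n=10: y≈-4.244227, sp=4, e=sp−y≈8.244227; I≈17.213198, D=e−e_prev≈14.484977; u=1·8.244227+2·17.213198+0·14.484977≈42.670623; next y=-7/10·(-4.244227)+1/4·42.670623≈13.638615
n=11: y≈13.638615, sp=-1, e=sp−y≈-14.638615; I≈2.574584, D=e−e_prev≈-22.882841; u=1·(-14.638615)+2·2.574584+0·(-22.882841)≈-9.489447; next y=-7/10·13.638615+1/4·(-9.489447)≈-11.919392
n=12: y≈-11.919392, sp=-1, e=sp−y≈10.919392; I≈13.493976, D=e−e_prev≈25.558007; u=1·10.919392+2·13.493976+0·25.558007≈37.907343; next y=-7/10·(-11.919392)+1/4·37.907343≈17.820410
n=13: y≈17.820410, sp=-1, e=sp−y≈-18.820410; I≈-5.326435, D=e−e_prev≈-29.739802; u=1·(-18.820410)+2·(-5.326435)+0·(-29.739802)≈-29.473279; next y=-7/10·17.820410+1/4·(-29.473279)≈-19.842607
n=14: y≈-19.842607, sp=-1, e=sp−y≈18.842607; I≈13.516172, D=e−e_prev≈37.663017; u=1·18.842607+2·13.516172+0·37.663017≈45.874952; next y=-7/10·(-19.842607)+1/4·45.874952≈25.358563

0 4 12.000 0.000
1 4 11.000 3.000
2 4 20.050 0.650
3 4 15.028 4.558
4 4 25.885 0.567
5 4 16.228 6.075
6 4 30.888 -0.195
7 4 15.117 7.859
8 4 36.141 -1.722
9 4 11.697 10.241
10 4 42.671 -4.244
11 -1 -9.489 13.639
12 -1 37.907 -11.919
13 -1 -29.473 17.820
14 -1 45.875 -19.843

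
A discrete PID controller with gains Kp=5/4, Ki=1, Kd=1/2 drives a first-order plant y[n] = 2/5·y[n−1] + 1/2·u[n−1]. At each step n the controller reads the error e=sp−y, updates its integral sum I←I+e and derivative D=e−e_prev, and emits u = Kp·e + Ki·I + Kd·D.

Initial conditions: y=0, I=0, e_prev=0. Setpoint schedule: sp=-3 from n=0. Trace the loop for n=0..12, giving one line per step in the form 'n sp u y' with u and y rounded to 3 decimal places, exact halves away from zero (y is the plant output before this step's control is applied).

(exact arithmetic carried between steps; '≈' marks a value shown rounded to 6 d.p. or computed from one; I and e_prev carry over from the previous line; the table rounds u and y to 3 d.p., halves away from zero)
n=0: y=0, sp=-3, e=sp−y=-3; I=-3, D=e−e_prev=-3; u=5/4·(-3)+1·(-3)+1/2·(-3)=-8.25; next y=2/5·0+1/2·(-8.25)=-4.125
n=1: y=-4.125, sp=-3, e=sp−y=1.125; I=-1.875, D=e−e_prev=4.125; u=5/4·1.125+1·(-1.875)+1/2·4.125=1.59375; next y=2/5·(-4.125)+1/2·1.59375=-0.853125
n=2: y=-0.853125, sp=-3, e=sp−y=-2.146875; I=-4.021875, D=e−e_prev=-3.271875; u=5/4·(-2.146875)+1·(-4.021875)+1/2·(-3.271875)≈-8.341406; next y=2/5·(-0.853125)+1/2·(-8.341406)≈-4.511953
n=3: y≈-4.511953, sp=-3, e=sp−y≈1.511953; I≈-2.509922, D=e−e_prev≈3.658828; u=5/4·1.511953+1·(-2.509922)+1/2·3.658828≈1.209434; next y=2/5·(-4.511953)+1/2·1.209434≈-1.200064
n=4: y≈-1.200064, sp=-3, e=sp−y≈-1.799936; I≈-4.309857, D=e−e_prev≈-3.311889; u=5/4·(-1.799936)+1·(-4.309857)+1/2·(-3.311889)≈-8.215721; next y=2/5·(-1.200064)+1/2·(-8.215721)≈-4.587886
n=5: y≈-4.587886, sp=-3, e=sp−y≈1.587886; I≈-2.721971, D=e−e_prev≈3.387822; u=5/4·1.587886+1·(-2.721971)+1/2·3.387822≈0.956798; next y=2/5·(-4.587886)+1/2·0.956798≈-1.356756
n=6: y≈-1.356756, sp=-3, e=sp−y≈-1.643244; I≈-4.365215, D=e−e_prev≈-3.231131; u=5/4·(-1.643244)+1·(-4.365215)+1/2·(-3.231131)≈-8.034836; next y=2/5·(-1.356756)+1/2·(-8.034836)≈-4.560120
n=7: y≈-4.560120, sp=-3, e=sp−y≈1.560120; I≈-2.805095, D=e−e_prev≈3.203365; u=5/4·1.560120+1·(-2.805095)+1/2·3.203365≈0.746738; next y=2/5·(-4.560120)+1/2·0.746738≈-1.450679
n=8: y≈-1.450679, sp=-3, e=sp−y≈-1.549321; I≈-4.354416, D=e−e_prev≈-3.109441; u=5/4·(-1.549321)+1·(-4.354416)+1/2·(-3.109441)≈-7.845787; next y=2/5·(-1.450679)+1/2·(-7.845787)≈-4.503165
n=9: y≈-4.503165, sp=-3, e=sp−y≈1.503165; I≈-2.851250, D=e−e_prev≈3.052486; u=5/4·1.503165+1·(-2.851250)+1/2·3.052486≈0.553949; next y=2/5·(-4.503165)+1/2·0.553949≈-1.524291
n=10: y≈-1.524291, sp=-3, e=sp−y≈-1.475709; I≈-4.326959, D=e−e_prev≈-2.978874; u=5/4·(-1.475709)+1·(-4.326959)+1/2·(-2.978874)≈-7.661032; next y=2/5·(-1.524291)+1/2·(-7.661032)≈-4.440232
n=11: y≈-4.440232, sp=-3, e=sp−y≈1.440232; I≈-2.886727, D=e−e_prev≈2.915941; u=5/4·1.440232+1·(-2.886727)+1/2·2.915941≈0.371534; next y=2/5·(-4.440232)+1/2·0.371534≈-1.590326
n=12: y≈-1.590326, sp=-3, e=sp−y≈-1.409674; I≈-4.296401, D=e−e_prev≈-2.849907; u=5/4·(-1.409674)+1·(-4.296401)+1/2·(-2.849907)≈-7.483447; next y=2/5·(-1.590326)+1/2·(-7.483447)≈-4.377854

0 -3 -8.250 0.000
1 -3 1.594 -4.125
2 -3 -8.341 -0.853
3 -3 1.209 -4.512
4 -3 -8.216 -1.200
5 -3 0.957 -4.588
6 -3 -8.035 -1.357
7 -3 0.747 -4.560
8 -3 -7.846 -1.451
9 -3 0.554 -4.503
10 -3 -7.661 -1.524
11 -3 0.372 -4.440
12 -3 -7.483 -1.590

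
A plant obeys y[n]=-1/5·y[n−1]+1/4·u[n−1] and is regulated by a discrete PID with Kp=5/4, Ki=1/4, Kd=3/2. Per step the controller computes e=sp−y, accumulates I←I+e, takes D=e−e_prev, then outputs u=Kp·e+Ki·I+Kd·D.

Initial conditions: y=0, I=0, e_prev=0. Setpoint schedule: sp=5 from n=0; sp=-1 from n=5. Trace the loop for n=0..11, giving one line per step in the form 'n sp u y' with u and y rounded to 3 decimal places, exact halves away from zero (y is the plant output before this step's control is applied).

0 5 15.000 0.000
1 5 -2.500 3.750
2 5 18.813 -1.375
3 5 -6.341 4.978
4 5 25.871 -2.581
5 -1 -30.266 6.984
6 -1 38.927 -8.963
7 -1 -44.466 11.524
8 -1 57.972 -13.421
9 -1 -68.138 17.177
10 -1 86.157 -20.470
11 -1 -103.756 25.633

(exact arithmetic carried between steps; '≈' marks a value shown rounded to 6 d.p. or computed from one; I and e_prev carry over from the previous line; the table rounds u and y to 3 d.p., halves away from zero)
n=0: y=0, sp=5, e=sp−y=5; I=5, D=e−e_prev=5; u=5/4·5+1/4·5+3/2·5=15; next y=-1/5·0+1/4·15=3.75
n=1: y=3.75, sp=5, e=sp−y=1.25; I=6.25, D=e−e_prev=-3.75; u=5/4·1.25+1/4·6.25+3/2·(-3.75)=-2.5; next y=-1/5·3.75+1/4·(-2.5)=-1.375
n=2: y=-1.375, sp=5, e=sp−y=6.375; I=12.625, D=e−e_prev=5.125; u=5/4·6.375+1/4·12.625+3/2·5.125=18.8125; next y=-1/5·(-1.375)+1/4·18.8125=4.978125
n=3: y=4.978125, sp=5, e=sp−y=0.021875; I=12.646875, D=e−e_prev=-6.353125; u=5/4·0.021875+1/4·12.646875+3/2·(-6.353125)=-6.340625; next y=-1/5·4.978125+1/4·(-6.340625)≈-2.580781
n=4: y≈-2.580781, sp=5, e=sp−y≈7.580781; I≈20.227656, D=e−e_prev≈7.558906; u=5/4·7.580781+1/4·20.227656+3/2·7.558906≈25.87125; next y=-1/5·(-2.580781)+1/4·25.87125≈6.983969
n=5: y≈6.983969, sp=-1, e=sp−y≈-7.983969; I≈12.243688, D=e−e_prev≈-15.56475; u=5/4·(-7.983969)+1/4·12.243688+3/2·(-15.56475)≈-30.266164; next y=-1/5·6.983969+1/4·(-30.266164)≈-8.963335
n=6: y≈-8.963335, sp=-1, e=sp−y≈7.963335; I≈20.207022, D=e−e_prev≈15.947304; u=5/4·7.963335+1/4·20.207022+3/2·15.947304≈38.926879; next y=-1/5·(-8.963335)+1/4·38.926879≈11.524387
n=7: y≈11.524387, sp=-1, e=sp−y≈-12.524387; I≈7.682635, D=e−e_prev≈-20.487722; u=5/4·(-12.524387)+1/4·7.682635+3/2·(-20.487722)≈-44.466407; next y=-1/5·11.524387+1/4·(-44.466407)≈-13.421479
n=8: y≈-13.421479, sp=-1, e=sp−y≈12.421479; I≈20.104115, D=e−e_prev≈24.945866; u=5/4·12.421479+1/4·20.104115+3/2·24.945866≈57.971676; next y=-1/5·(-13.421479)+1/4·57.971676≈17.177215
n=9: y≈17.177215, sp=-1, e=sp−y≈-18.177215; I≈1.926900, D=e−e_prev≈-30.598694; u=5/4·(-18.177215)+1/4·1.926900+3/2·(-30.598694)≈-68.137835; next y=-1/5·17.177215+1/4·(-68.137835)≈-20.469902
n=10: y≈-20.469902, sp=-1, e=sp−y≈19.469902; I≈21.396801, D=e−e_prev≈37.647117; u=5/4·19.469902+1/4·21.396801+3/2·37.647117≈86.157252; next y=-1/5·(-20.469902)+1/4·86.157252≈25.633293
n=11: y≈25.633293, sp=-1, e=sp−y≈-26.633293; I≈-5.236492, D=e−e_prev≈-46.103195; u=5/4·(-26.633293)+1/4·(-5.236492)+3/2·(-46.103195)≈-103.755532; next y=-1/5·25.633293+1/4·(-103.755532)≈-31.065542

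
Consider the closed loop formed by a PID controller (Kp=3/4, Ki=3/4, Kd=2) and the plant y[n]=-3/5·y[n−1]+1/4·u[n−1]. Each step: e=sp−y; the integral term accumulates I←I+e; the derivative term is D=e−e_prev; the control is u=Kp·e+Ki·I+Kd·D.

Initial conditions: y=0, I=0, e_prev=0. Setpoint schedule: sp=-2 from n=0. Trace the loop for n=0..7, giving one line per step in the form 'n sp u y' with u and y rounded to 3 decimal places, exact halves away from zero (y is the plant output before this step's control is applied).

0 -2 -7.000 0.000
1 -2 1.625 -1.750
2 -2 -13.284 1.456
3 -2 10.315 -4.195
4 -2 -31.858 5.096
5 -2 37.812 -11.022
6 -2 -82.464 16.066
7 -2 120.289 -30.256

(exact arithmetic carried between steps; '≈' marks a value shown rounded to 6 d.p. or computed from one; I and e_prev carry over from the previous line; the table rounds u and y to 3 d.p., halves away from zero)
n=0: y=0, sp=-2, e=sp−y=-2; I=-2, D=e−e_prev=-2; u=3/4·(-2)+3/4·(-2)+2·(-2)=-7; next y=-3/5·0+1/4·(-7)=-1.75
n=1: y=-1.75, sp=-2, e=sp−y=-0.25; I=-2.25, D=e−e_prev=1.75; u=3/4·(-0.25)+3/4·(-2.25)+2·1.75=1.625; next y=-3/5·(-1.75)+1/4·1.625=1.45625
n=2: y=1.45625, sp=-2, e=sp−y=-3.45625; I=-5.70625, D=e−e_prev=-3.20625; u=3/4·(-3.45625)+3/4·(-5.70625)+2·(-3.20625)=-13.284375; next y=-3/5·1.45625+1/4·(-13.284375)≈-4.194844
n=3: y≈-4.194844, sp=-2, e=sp−y≈2.194844; I≈-3.511406, D=e−e_prev≈5.651094; u=3/4·2.194844+3/4·(-3.511406)+2·5.651094≈10.314766; next y=-3/5·(-4.194844)+1/4·10.314766≈5.095598
n=4: y≈5.095598, sp=-2, e=sp−y≈-7.095598; I≈-10.607004, D=e−e_prev≈-9.290441; u=3/4·(-7.095598)+3/4·(-10.607004)+2·(-9.290441)≈-31.857834; next y=-3/5·5.095598+1/4·(-31.857834)≈-11.021817
n=5: y≈-11.021817, sp=-2, e=sp−y≈9.021817; I≈-1.585187, D=e−e_prev≈16.117415; u=3/4·9.021817+3/4·(-1.585187)+2·16.117415≈37.812302; next y=-3/5·(-11.021817)+1/4·37.812302≈16.066166
n=6: y≈16.066166, sp=-2, e=sp−y≈-18.066166; I≈-19.651353, D=e−e_prev≈-27.087983; u=3/4·(-18.066166)+3/4·(-19.651353)+2·(-27.087983)≈-82.464105; next y=-3/5·16.066166+1/4·(-82.464105)≈-30.255726
n=7: y≈-30.255726, sp=-2, e=sp−y≈28.255726; I≈8.604373, D=e−e_prev≈46.321891; u=3/4·28.255726+3/4·8.604373+2·46.321891≈120.288857; next y=-3/5·(-30.255726)+1/4·120.288857≈48.225650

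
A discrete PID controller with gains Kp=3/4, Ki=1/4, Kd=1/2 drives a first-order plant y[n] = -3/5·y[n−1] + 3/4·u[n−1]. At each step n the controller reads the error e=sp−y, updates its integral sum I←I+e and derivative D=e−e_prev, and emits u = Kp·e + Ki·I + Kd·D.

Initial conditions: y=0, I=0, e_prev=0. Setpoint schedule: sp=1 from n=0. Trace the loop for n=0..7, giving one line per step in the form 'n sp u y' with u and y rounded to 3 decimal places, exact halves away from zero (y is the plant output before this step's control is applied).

(exact arithmetic carried between steps; '≈' marks a value shown rounded to 6 d.p. or computed from one; I and e_prev carry over from the previous line; the table rounds u and y to 3 d.p., halves away from zero)
n=0: y=0, sp=1, e=sp−y=1; I=1, D=e−e_prev=1; u=3/4·1+1/4·1+1/2·1=1.5; next y=-3/5·0+3/4·1.5=1.125
n=1: y=1.125, sp=1, e=sp−y=-0.125; I=0.875, D=e−e_prev=-1.125; u=3/4·(-0.125)+1/4·0.875+1/2·(-1.125)=-0.4375; next y=-3/5·1.125+3/4·(-0.4375)=-1.003125
n=2: y=-1.003125, sp=1, e=sp−y=2.003125; I=2.878125, D=e−e_prev=2.128125; u=3/4·2.003125+1/4·2.878125+1/2·2.128125≈3.285938; next y=-3/5·(-1.003125)+3/4·3.285938≈3.066328
n=3: y≈3.066328, sp=1, e=sp−y≈-2.066328; I≈0.811797, D=e−e_prev≈-4.069453; u=3/4·(-2.066328)+1/4·0.811797+1/2·(-4.069453)≈-3.381523; next y=-3/5·3.066328+3/4·(-3.381523)≈-4.375939
n=4: y≈-4.375939, sp=1, e=sp−y≈5.375939; I≈6.187736, D=e−e_prev≈7.442268; u=3/4·5.375939+1/4·6.187736+1/2·7.442268≈9.300022; next y=-3/5·(-4.375939)+3/4·9.300022≈9.600581
n=5: y≈9.600581, sp=1, e=sp−y≈-8.600581; I≈-2.412844, D=e−e_prev≈-13.976520; u=3/4·(-8.600581)+1/4·(-2.412844)+1/2·(-13.976520)≈-14.041906; next y=-3/5·9.600581+3/4·(-14.041906)≈-16.291778
n=6: y≈-16.291778, sp=1, e=sp−y≈17.291778; I≈14.878934, D=e−e_prev≈25.892359; u=3/4·17.291778+1/4·14.878934+1/2·25.892359≈29.634746; next y=-3/5·(-16.291778)+3/4·29.634746≈32.001127
n=7: y≈32.001127, sp=1, e=sp−y≈-31.001127; I≈-16.122193, D=e−e_prev≈-48.292905; u=3/4·(-31.001127)+1/4·(-16.122193)+1/2·(-48.292905)≈-51.427846; next y=-3/5·32.001127+3/4·(-51.427846)≈-57.771560

0 1 1.500 0.000
1 1 -0.438 1.125
2 1 3.286 -1.003
3 1 -3.382 3.066
4 1 9.300 -4.376
5 1 -14.042 9.601
6 1 29.635 -16.292
7 1 -51.428 32.001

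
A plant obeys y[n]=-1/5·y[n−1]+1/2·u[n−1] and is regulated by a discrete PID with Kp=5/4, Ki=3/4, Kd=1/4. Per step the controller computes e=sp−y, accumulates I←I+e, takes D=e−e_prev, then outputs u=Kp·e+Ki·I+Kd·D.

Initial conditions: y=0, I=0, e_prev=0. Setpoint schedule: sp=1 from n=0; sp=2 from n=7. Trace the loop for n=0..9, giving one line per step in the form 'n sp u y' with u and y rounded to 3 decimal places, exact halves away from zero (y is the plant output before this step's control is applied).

0 1 2.250 0.000
1 1 0.219 1.125
2 1 3.198 -0.116
3 1 -0.185 1.622
4 1 4.370 -0.417
5 1 -1.119 2.269
6 1 5.985 -1.013
7 2 -0.545 3.195
8 2 8.601 -0.911
9 2 -2.379 4.483

(exact arithmetic carried between steps; '≈' marks a value shown rounded to 6 d.p. or computed from one; I and e_prev carry over from the previous line; the table rounds u and y to 3 d.p., halves away from zero)
n=0: y=0, sp=1, e=sp−y=1; I=1, D=e−e_prev=1; u=5/4·1+3/4·1+1/4·1=2.25; next y=-1/5·0+1/2·2.25=1.125
n=1: y=1.125, sp=1, e=sp−y=-0.125; I=0.875, D=e−e_prev=-1.125; u=5/4·(-0.125)+3/4·0.875+1/4·(-1.125)=0.21875; next y=-1/5·1.125+1/2·0.21875=-0.115625
n=2: y=-0.115625, sp=1, e=sp−y=1.115625; I=1.990625, D=e−e_prev=1.240625; u=5/4·1.115625+3/4·1.990625+1/4·1.240625≈3.197656; next y=-1/5·(-0.115625)+1/2·3.197656≈1.621953
n=3: y≈1.621953, sp=1, e=sp−y≈-0.621953; I≈1.368672, D=e−e_prev≈-1.737578; u=5/4·(-0.621953)+3/4·1.368672+1/4·(-1.737578)≈-0.185332; next y=-1/5·1.621953+1/2·(-0.185332)≈-0.417057
n=4: y≈-0.417057, sp=1, e=sp−y≈1.417057; I≈2.785729, D=e−e_prev≈2.039010; u=5/4·1.417057+3/4·2.785729+1/4·2.039010≈4.370370; next y=-1/5·(-0.417057)+1/2·4.370370≈2.268596
n=5: y≈2.268596, sp=1, e=sp−y≈-1.268596; I≈1.517132, D=e−e_prev≈-2.685653; u=5/4·(-1.268596)+3/4·1.517132+1/4·(-2.685653)≈-1.119309; next y=-1/5·2.268596+1/2·(-1.119309)≈-1.013374
n=6: y≈-1.013374, sp=1, e=sp−y≈2.013374; I≈3.530506, D=e−e_prev≈3.281970; u=5/4·2.013374+3/4·3.530506+1/4·3.281970≈5.985089; next y=-1/5·(-1.013374)+1/2·5.985089≈3.195219
n=7: y≈3.195219, sp=2, e=sp−y≈-1.195219; I≈2.335287, D=e−e_prev≈-3.208593; u=5/4·(-1.195219)+3/4·2.335287+1/4·(-3.208593)≈-0.544708; next y=-1/5·3.195219+1/2·(-0.544708)≈-0.911398
n=8: y≈-0.911398, sp=2, e=sp−y≈2.911398; I≈5.246684, D=e−e_prev≈4.106617; u=5/4·2.911398+3/4·5.246684+1/4·4.106617≈8.600915; next y=-1/5·(-0.911398)+1/2·8.600915≈4.482737
n=9: y≈4.482737, sp=2, e=sp−y≈-2.482737; I≈2.763948, D=e−e_prev≈-5.394134; u=5/4·(-2.482737)+3/4·2.763948+1/4·(-5.394134)≈-2.378994; next y=-1/5·4.482737+1/2·(-2.378994)≈-2.086044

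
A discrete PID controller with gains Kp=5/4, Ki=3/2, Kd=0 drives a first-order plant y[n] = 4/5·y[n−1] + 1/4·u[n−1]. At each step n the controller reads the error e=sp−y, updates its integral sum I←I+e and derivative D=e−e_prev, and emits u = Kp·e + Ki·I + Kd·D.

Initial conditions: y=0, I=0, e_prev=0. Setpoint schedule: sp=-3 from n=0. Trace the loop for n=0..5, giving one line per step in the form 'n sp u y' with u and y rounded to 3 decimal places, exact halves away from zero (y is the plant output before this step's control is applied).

0 -3 -8.250 0.000
1 -3 -7.078 -2.063
2 -3 -4.753 -3.420
3 -3 -2.737 -3.924
4 -3 -1.628 -3.823
5 -3 -1.377 -3.465

(exact arithmetic carried between steps; '≈' marks a value shown rounded to 6 d.p. or computed from one; I and e_prev carry over from the previous line; the table rounds u and y to 3 d.p., halves away from zero)
n=0: y=0, sp=-3, e=sp−y=-3; I=-3, D=e−e_prev=-3; u=5/4·(-3)+3/2·(-3)+0·(-3)=-8.25; next y=4/5·0+1/4·(-8.25)=-2.0625
n=1: y=-2.0625, sp=-3, e=sp−y=-0.9375; I=-3.9375, D=e−e_prev=2.0625; u=5/4·(-0.9375)+3/2·(-3.9375)+0·2.0625=-7.078125; next y=4/5·(-2.0625)+1/4·(-7.078125)≈-3.419531
n=2: y≈-3.419531, sp=-3, e=sp−y≈0.419531; I≈-3.517969, D=e−e_prev≈1.357031; u=5/4·0.419531+3/2·(-3.517969)+0·1.357031≈-4.752539; next y=4/5·(-3.419531)+1/4·(-4.752539)≈-3.923760
n=3: y≈-3.923760, sp=-3, e=sp−y≈0.923760; I≈-2.594209, D=e−e_prev≈0.504229; u=5/4·0.923760+3/2·(-2.594209)+0·0.504229≈-2.736614; next y=4/5·(-3.923760)+1/4·(-2.736614)≈-3.823161
n=4: y≈-3.823161, sp=-3, e=sp−y≈0.823161; I≈-1.771048, D=e−e_prev≈-0.100599; u=5/4·0.823161+3/2·(-1.771048)+0·(-0.100599)≈-1.627620; next y=4/5·(-3.823161)+1/4·(-1.627620)≈-3.465434
n=5: y≈-3.465434, sp=-3, e=sp−y≈0.465434; I≈-1.305614, D=e−e_prev≈-0.357727; u=5/4·0.465434+3/2·(-1.305614)+0·(-0.357727)≈-1.376628; next y=4/5·(-3.465434)+1/4·(-1.376628)≈-3.116504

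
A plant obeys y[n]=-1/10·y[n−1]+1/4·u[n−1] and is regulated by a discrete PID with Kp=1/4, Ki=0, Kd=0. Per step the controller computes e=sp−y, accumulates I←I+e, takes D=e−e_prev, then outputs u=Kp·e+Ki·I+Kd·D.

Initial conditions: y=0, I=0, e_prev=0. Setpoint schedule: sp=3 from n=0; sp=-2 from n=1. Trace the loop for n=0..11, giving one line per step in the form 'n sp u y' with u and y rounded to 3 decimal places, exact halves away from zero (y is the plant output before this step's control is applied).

(exact arithmetic carried between steps; '≈' marks a value shown rounded to 6 d.p. or computed from one; I and e_prev carry over from the previous line; the table rounds u and y to 3 d.p., halves away from zero)
n=0: y=0, sp=3, e=sp−y=3; I=3, D=e−e_prev=3; u=1/4·3+0·3+0·3=0.75; next y=-1/10·0+1/4·0.75=0.1875
n=1: y=0.1875, sp=-2, e=sp−y=-2.1875; I=0.8125, D=e−e_prev=-5.1875; u=1/4·(-2.1875)+0·0.8125+0·(-5.1875)=-0.546875; next y=-1/10·0.1875+1/4·(-0.546875)≈-0.155469
n=2: y≈-0.155469, sp=-2, e=sp−y≈-1.844531; I≈-1.032031, D=e−e_prev≈0.342969; u=1/4·(-1.844531)+0·(-1.032031)+0·0.342969≈-0.461133; next y=-1/10·(-0.155469)+1/4·(-0.461133)≈-0.099736
n=3: y≈-0.099736, sp=-2, e=sp−y≈-1.900264; I≈-2.932295, D=e−e_prev≈-0.055732; u=1/4·(-1.900264)+0·(-2.932295)+0·(-0.055732)≈-0.475066; next y=-1/10·(-0.099736)+1/4·(-0.475066)≈-0.108793
n=4: y≈-0.108793, sp=-2, e=sp−y≈-1.891207; I≈-4.823502, D=e−e_prev≈0.009057; u=1/4·(-1.891207)+0·(-4.823502)+0·0.009057≈-0.472802; next y=-1/10·(-0.108793)+1/4·(-0.472802)≈-0.107321
n=5: y≈-0.107321, sp=-2, e=sp−y≈-1.892679; I≈-6.716181, D=e−e_prev≈-0.001472; u=1/4·(-1.892679)+0·(-6.716181)+0·(-0.001472)≈-0.473170; next y=-1/10·(-0.107321)+1/4·(-0.473170)≈-0.107560
n=6: y≈-0.107560, sp=-2, e=sp−y≈-1.892440; I≈-8.608621, D=e−e_prev≈0.000239; u=1/4·(-1.892440)+0·(-8.608621)+0·0.000239≈-0.473110; next y=-1/10·(-0.107560)+1/4·(-0.473110)≈-0.107521
n=7: y≈-0.107521, sp=-2, e=sp−y≈-1.892479; I≈-10.501099, D=e−e_prev≈-0.000039; u=1/4·(-1.892479)+0·(-10.501099)+0·(-0.000039)≈-0.473120; next y=-1/10·(-0.107521)+1/4·(-0.473120)≈-0.107528
n=8: y≈-0.107528, sp=-2, e=sp−y≈-1.892472; I≈-12.393571, D=e−e_prev≈0.000006; u=1/4·(-1.892472)+0·(-12.393571)+0·0.000006≈-0.473118; next y=-1/10·(-0.107528)+1/4·(-0.473118)≈-0.107527
n=9: y≈-0.107527, sp=-2, e=sp−y≈-1.892473; I≈-14.286045, D=e−e_prev≈-0.000001; u=1/4·(-1.892473)+0·(-14.286045)+0·(-0.000001)≈-0.473118; next y=-1/10·(-0.107527)+1/4·(-0.473118)≈-0.107527
n=10: y≈-0.107527, sp=-2, e=sp−y≈-1.892473; I≈-16.178518, D=e−e_prev≈0.000000; u=1/4·(-1.892473)+0·(-16.178518)+0·0.000000≈-0.473118; next y=-1/10·(-0.107527)+1/4·(-0.473118)≈-0.107527
n=11: y≈-0.107527, sp=-2, e=sp−y≈-1.892473; I≈-18.070991, D=e−e_prev≈0.000000; u=1/4·(-1.892473)+0·(-18.070991)+0·0.000000≈-0.473118; next y=-1/10·(-0.107527)+1/4·(-0.473118)≈-0.107527

0 3 0.750 0.000
1 -2 -0.547 0.188
2 -2 -0.461 -0.155
3 -2 -0.475 -0.100
4 -2 -0.473 -0.109
5 -2 -0.473 -0.107
6 -2 -0.473 -0.108
7 -2 -0.473 -0.108
8 -2 -0.473 -0.108
9 -2 -0.473 -0.108
10 -2 -0.473 -0.108
11 -2 -0.473 -0.108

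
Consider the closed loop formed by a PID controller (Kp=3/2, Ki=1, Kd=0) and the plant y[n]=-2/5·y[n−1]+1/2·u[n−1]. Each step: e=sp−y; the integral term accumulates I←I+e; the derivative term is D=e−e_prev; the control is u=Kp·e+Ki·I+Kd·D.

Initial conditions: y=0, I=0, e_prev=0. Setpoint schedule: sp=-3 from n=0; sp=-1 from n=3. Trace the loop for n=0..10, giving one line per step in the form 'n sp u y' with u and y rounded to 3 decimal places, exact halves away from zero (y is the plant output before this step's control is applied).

(exact arithmetic carried between steps; '≈' marks a value shown rounded to 6 d.p. or computed from one; I and e_prev carry over from the previous line; the table rounds u and y to 3 d.p., halves away from zero)
n=0: y=0, sp=-3, e=sp−y=-3; I=-3, D=e−e_prev=-3; u=3/2·(-3)+1·(-3)+0·(-3)=-7.5; next y=-2/5·0+1/2·(-7.5)=-3.75
n=1: y=-3.75, sp=-3, e=sp−y=0.75; I=-2.25, D=e−e_prev=3.75; u=3/2·0.75+1·(-2.25)+0·3.75=-1.125; next y=-2/5·(-3.75)+1/2·(-1.125)=0.9375
n=2: y=0.9375, sp=-3, e=sp−y=-3.9375; I=-6.1875, D=e−e_prev=-4.6875; u=3/2·(-3.9375)+1·(-6.1875)+0·(-4.6875)=-12.09375; next y=-2/5·0.9375+1/2·(-12.09375)=-6.421875
n=3: y=-6.421875, sp=-1, e=sp−y=5.421875; I=-0.765625, D=e−e_prev=9.359375; u=3/2·5.421875+1·(-0.765625)+0·9.359375≈7.367188; next y=-2/5·(-6.421875)+1/2·7.367188≈6.252344
n=4: y≈6.252344, sp=-1, e=sp−y≈-7.252344; I≈-8.017969, D=e−e_prev≈-12.674219; u=3/2·(-7.252344)+1·(-8.017969)+0·(-12.674219)≈-18.896484; next y=-2/5·6.252344+1/2·(-18.896484)≈-11.949180
n=5: y≈-11.949180, sp=-1, e=sp−y≈10.949180; I≈2.931211, D=e−e_prev≈18.201523; u=3/2·10.949180+1·2.931211+0·18.201523≈19.354980; next y=-2/5·(-11.949180)+1/2·19.354980≈14.457162
n=6: y≈14.457162, sp=-1, e=sp−y≈-15.457162; I≈-12.525951, D=e−e_prev≈-26.406342; u=3/2·(-15.457162)+1·(-12.525951)+0·(-26.406342)≈-35.711694; next y=-2/5·14.457162+1/2·(-35.711694)≈-23.638712
n=7: y≈-23.638712, sp=-1, e=sp−y≈22.638712; I≈10.112761, D=e−e_prev≈38.095874; u=3/2·22.638712+1·10.112761+0·38.095874≈44.070829; next y=-2/5·(-23.638712)+1/2·44.070829≈31.490899
n=8: y≈31.490899, sp=-1, e=sp−y≈-32.490899; I≈-22.378138, D=e−e_prev≈-55.129611; u=3/2·(-32.490899)+1·(-22.378138)+0·(-55.129611)≈-71.114487; next y=-2/5·31.490899+1/2·(-71.114487)≈-48.153603
n=9: y≈-48.153603, sp=-1, e=sp−y≈47.153603; I≈24.775465, D=e−e_prev≈79.644503; u=3/2·47.153603+1·24.775465+0·79.644503≈95.505870; next y=-2/5·(-48.153603)+1/2·95.505870≈67.014376
n=10: y≈67.014376, sp=-1, e=sp−y≈-68.014376; I≈-43.238911, D=e−e_prev≈-115.167980; u=3/2·(-68.014376)+1·(-43.238911)+0·(-115.167980)≈-145.260476; next y=-2/5·67.014376+1/2·(-145.260476)≈-99.435988

0 -3 -7.500 0.000
1 -3 -1.125 -3.750
2 -3 -12.094 0.938
3 -1 7.367 -6.422
4 -1 -18.896 6.252
5 -1 19.355 -11.949
6 -1 -35.712 14.457
7 -1 44.071 -23.639
8 -1 -71.114 31.491
9 -1 95.506 -48.154
10 -1 -145.260 67.014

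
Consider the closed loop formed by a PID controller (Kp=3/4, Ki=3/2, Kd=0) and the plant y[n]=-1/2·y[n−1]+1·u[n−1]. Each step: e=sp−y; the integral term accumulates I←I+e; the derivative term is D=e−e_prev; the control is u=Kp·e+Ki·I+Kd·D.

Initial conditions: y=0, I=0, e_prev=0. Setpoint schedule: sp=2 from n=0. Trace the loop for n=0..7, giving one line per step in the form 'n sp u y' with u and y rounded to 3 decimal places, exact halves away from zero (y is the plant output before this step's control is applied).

(exact arithmetic carried between steps; '≈' marks a value shown rounded to 6 d.p. or computed from one; I and e_prev carry over from the previous line; the table rounds u and y to 3 d.p., halves away from zero)
n=0: y=0, sp=2, e=sp−y=2; I=2, D=e−e_prev=2; u=3/4·2+3/2·2+0·2=4.5; next y=-1/2·0+1·4.5=4.5
n=1: y=4.5, sp=2, e=sp−y=-2.5; I=-0.5, D=e−e_prev=-4.5; u=3/4·(-2.5)+3/2·(-0.5)+0·(-4.5)=-2.625; next y=-1/2·4.5+1·(-2.625)=-4.875
n=2: y=-4.875, sp=2, e=sp−y=6.875; I=6.375, D=e−e_prev=9.375; u=3/4·6.875+3/2·6.375+0·9.375=14.71875; next y=-1/2·(-4.875)+1·14.71875=17.15625
n=3: y=17.15625, sp=2, e=sp−y=-15.15625; I=-8.78125, D=e−e_prev=-22.03125; u=3/4·(-15.15625)+3/2·(-8.78125)+0·(-22.03125)≈-24.539063; next y=-1/2·17.15625+1·(-24.539063)≈-33.117188
n=4: y≈-33.117188, sp=2, e=sp−y≈35.117188; I≈26.335938, D=e−e_prev≈50.273438; u=3/4·35.117188+3/2·26.335938+0·50.273438≈65.841797; next y=-1/2·(-33.117188)+1·65.841797≈82.400391
n=5: y≈82.400391, sp=2, e=sp−y≈-80.400391; I≈-54.064453, D=e−e_prev≈-115.517578; u=3/4·(-80.400391)+3/2·(-54.064453)+0·(-115.517578)≈-141.396973; next y=-1/2·82.400391+1·(-141.396973)≈-182.597168
n=6: y≈-182.597168, sp=2, e=sp−y≈184.597168; I≈130.532715, D=e−e_prev≈264.997559; u=3/4·184.597168+3/2·130.532715+0·264.997559≈334.246948; next y=-1/2·(-182.597168)+1·334.246948≈425.545532
n=7: y≈425.545532, sp=2, e=sp−y≈-423.545532; I≈-293.012817, D=e−e_prev≈-608.142700; u=3/4·(-423.545532)+3/2·(-293.012817)+0·(-608.142700)≈-757.178375; next y=-1/2·425.545532+1·(-757.178375)≈-969.951141

0 2 4.500 0.000
1 2 -2.625 4.500
2 2 14.719 -4.875
3 2 -24.539 17.156
4 2 65.842 -33.117
5 2 -141.397 82.400
6 2 334.247 -182.597
7 2 -757.178 425.546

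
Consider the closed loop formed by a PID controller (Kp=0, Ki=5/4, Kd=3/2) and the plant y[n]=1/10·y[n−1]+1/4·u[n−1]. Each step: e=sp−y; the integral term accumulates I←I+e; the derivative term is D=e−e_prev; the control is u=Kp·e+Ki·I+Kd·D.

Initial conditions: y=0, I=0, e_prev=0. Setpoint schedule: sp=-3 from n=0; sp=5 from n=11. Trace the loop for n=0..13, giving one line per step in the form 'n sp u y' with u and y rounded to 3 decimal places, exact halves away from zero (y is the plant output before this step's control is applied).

(exact arithmetic carried between steps; '≈' marks a value shown rounded to 6 d.p. or computed from one; I and e_prev carry over from the previous line; the table rounds u and y to 3 d.p., halves away from zero)
n=0: y=0, sp=-3, e=sp−y=-3; I=-3, D=e−e_prev=-3; u=0·(-3)+5/4·(-3)+3/2·(-3)=-8.25; next y=1/10·0+1/4·(-8.25)=-2.0625
n=1: y=-2.0625, sp=-3, e=sp−y=-0.9375; I=-3.9375, D=e−e_prev=2.0625; u=0·(-0.9375)+5/4·(-3.9375)+3/2·2.0625=-1.828125; next y=1/10·(-2.0625)+1/4·(-1.828125)≈-0.663281
n=2: y≈-0.663281, sp=-3, e=sp−y≈-2.336719; I≈-6.274219, D=e−e_prev≈-1.399219; u=0·(-2.336719)+5/4·(-6.274219)+3/2·(-1.399219)≈-9.941602; next y=1/10·(-0.663281)+1/4·(-9.941602)≈-2.551729
n=3: y≈-2.551729, sp=-3, e=sp−y≈-0.448271; I≈-6.722490, D=e−e_prev≈1.888447; u=0·(-0.448271)+5/4·(-6.722490)+3/2·1.888447≈-5.570442; next y=1/10·(-2.551729)+1/4·(-5.570442)≈-1.647783
n=4: y≈-1.647783, sp=-3, e=sp−y≈-1.352217; I≈-8.074707, D=e−e_prev≈-0.903945; u=0·(-1.352217)+5/4·(-8.074707)+3/2·(-0.903945)≈-11.449301; next y=1/10·(-1.647783)+1/4·(-11.449301)≈-3.027104
n=5: y≈-3.027104, sp=-3, e=sp−y≈0.027104; I≈-8.047603, D=e−e_prev≈1.379320; u=0·0.027104+5/4·(-8.047603)+3/2·1.379320≈-7.990523; next y=1/10·(-3.027104)+1/4·(-7.990523)≈-2.300341
n=6: y≈-2.300341, sp=-3, e=sp−y≈-0.699659; I≈-8.747262, D=e−e_prev≈-0.726762; u=0·(-0.699659)+5/4·(-8.747262)+3/2·(-0.726762)≈-12.024221; next y=1/10·(-2.300341)+1/4·(-12.024221)≈-3.236089
n=7: y≈-3.236089, sp=-3, e=sp−y≈0.236089; I≈-8.511173, D=e−e_prev≈0.935748; u=0·0.236089+5/4·(-8.511173)+3/2·0.935748≈-9.235343; next y=1/10·(-3.236089)+1/4·(-9.235343)≈-2.632445
n=8: y≈-2.632445, sp=-3, e=sp−y≈-0.367555; I≈-8.878728, D=e−e_prev≈-0.603645; u=0·(-0.367555)+5/4·(-8.878728)+3/2·(-0.603645)≈-12.003877; next y=1/10·(-2.632445)+1/4·(-12.003877)≈-3.264214
n=9: y≈-3.264214, sp=-3, e=sp−y≈0.264214; I≈-8.614514, D=e−e_prev≈0.631769; u=0·0.264214+5/4·(-8.614514)+3/2·0.631769≈-9.820489; next y=1/10·(-3.264214)+1/4·(-9.820489)≈-2.781544
n=10: y≈-2.781544, sp=-3, e=sp−y≈-0.218456; I≈-8.832970, D=e−e_prev≈-0.482670; u=0·(-0.218456)+5/4·(-8.832970)+3/2·(-0.482670)≈-11.765218; next y=1/10·(-2.781544)+1/4·(-11.765218)≈-3.219459
n=11: y≈-3.219459, sp=5, e=sp−y≈8.219459; I≈-0.613512, D=e−e_prev≈8.437915; u=0·8.219459+5/4·(-0.613512)+3/2·8.437915≈11.889983; next y=1/10·(-3.219459)+1/4·11.889983≈2.650550
n=12: y≈2.650550, sp=5, e=sp−y≈2.349450; I≈1.735939, D=e−e_prev≈-5.870009; u=0·2.349450+5/4·1.735939+3/2·(-5.870009)≈-6.635090; next y=1/10·2.650550+1/4·(-6.635090)≈-1.393718
n=13: y≈-1.393718, sp=5, e=sp−y≈6.393718; I≈8.129656, D=e−e_prev≈4.044267; u=0·6.393718+5/4·8.129656+3/2·4.044267≈16.228471; next y=1/10·(-1.393718)+1/4·16.228471≈3.917746

0 -3 -8.250 0.000
1 -3 -1.828 -2.063
2 -3 -9.942 -0.663
3 -3 -5.570 -2.552
4 -3 -11.449 -1.648
5 -3 -7.991 -3.027
6 -3 -12.024 -2.300
7 -3 -9.235 -3.236
8 -3 -12.004 -2.632
9 -3 -9.820 -3.264
10 -3 -11.765 -2.782
11 5 11.890 -3.219
12 5 -6.635 2.651
13 5 16.228 -1.394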